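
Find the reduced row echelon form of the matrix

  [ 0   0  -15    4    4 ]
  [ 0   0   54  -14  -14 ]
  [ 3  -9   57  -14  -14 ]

[[1, -3, 0, 0, 0], [0, 0, 1, 0, 0], [0, 0, 0, 1, 1]]

Swap R1 and R3.
  [ 3  -9   57  -14  -14 ]
  [ 0   0   54  -14  -14 ]
  [ 0   0  -15    4    4 ]
Multiply R1 by 1/3.
  [ 1  -3   19  -14/3  -14/3 ]
  [ 0   0   54    -14    -14 ]
  [ 0   0  -15      4      4 ]
Multiply R2 by 1/54.
  [ 1  -3   19  -14/3  -14/3 ]
  [ 0   0    1  -7/27  -7/27 ]
  [ 0   0  -15      4      4 ]
Add 15 times R2 to R3.
  [ 1  -3  19  -14/3  -14/3 ]
  [ 0   0   1  -7/27  -7/27 ]
  [ 0   0   0    1/9    1/9 ]
Multiply R3 by 9.
  [ 1  -3  19  -14/3  -14/3 ]
  [ 0   0   1  -7/27  -7/27 ]
  [ 0   0   0      1      1 ]
Add 7/27 times R3 to R2.
  [ 1  -3  19  -14/3  -14/3 ]
  [ 0   0   1      0      0 ]
  [ 0   0   0      1      1 ]
Add 14/3 times R3 to R1.
  [ 1  -3  19  0  0 ]
  [ 0   0   1  0  0 ]
  [ 0   0   0  1  1 ]
Subtract 19 times R2 from R1.
  [ 1  -3  0  0  0 ]
  [ 0   0  1  0  0 ]
  [ 0   0  0  1  1 ]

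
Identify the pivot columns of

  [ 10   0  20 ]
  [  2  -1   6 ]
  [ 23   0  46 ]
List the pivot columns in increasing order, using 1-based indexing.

r1 → 1/10·r1
  [  1   0   2 ]
  [  2  -1   6 ]
  [ 23   0  46 ]
r2 → r2 − 2·r1
  [  1   0   2 ]
  [  0  -1   2 ]
  [ 23   0  46 ]
r3 → r3 − 23·r1
  [ 1   0  2 ]
  [ 0  -1  2 ]
  [ 0   0  0 ]
r2 → -1·r2
  [ 1  0   2 ]
  [ 0  1  -2 ]
  [ 0  0   0 ]
Pivot columns are the columns containing a leading 1.

1, 2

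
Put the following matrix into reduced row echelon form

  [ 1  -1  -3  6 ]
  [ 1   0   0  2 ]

Subtract R1 from R2.
  [ 1  -1  -3   6 ]
  [ 0   1   3  -4 ]
Add R2 to R1.
  [ 1  0  0   2 ]
  [ 0  1  3  -4 ]

[[1, 0, 0, 2], [0, 1, 3, -4]]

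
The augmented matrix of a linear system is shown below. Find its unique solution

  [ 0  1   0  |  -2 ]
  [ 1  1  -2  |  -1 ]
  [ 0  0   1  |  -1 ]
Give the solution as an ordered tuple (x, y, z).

ρ1 <=> ρ2
  [ 1  1  -2  |  -1 ]
  [ 0  1   0  |  -2 ]
  [ 0  0   1  |  -1 ]
ρ1 -> ρ1 + 2·ρ3
  [ 1  1  0  |  -3 ]
  [ 0  1  0  |  -2 ]
  [ 0  0  1  |  -1 ]
ρ1 -> ρ1 − ρ2
  [ 1  0  0  |  -1 ]
  [ 0  1  0  |  -2 ]
  [ 0  0  1  |  -1 ]
Reading off the last column: x = -1, y = -2, z = -1.

(-1, -2, -1)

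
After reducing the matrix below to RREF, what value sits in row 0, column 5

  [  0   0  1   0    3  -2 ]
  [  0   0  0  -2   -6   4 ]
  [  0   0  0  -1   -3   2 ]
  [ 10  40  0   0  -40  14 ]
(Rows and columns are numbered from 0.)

7/5

r1 <-> r4
  [ 10  40  0   0  -40  14 ]
  [  0   0  0  -2   -6   4 ]
  [  0   0  0  -1   -3   2 ]
  [  0   0  1   0    3  -2 ]
r1 ← 1/10·r1
  [ 1  4  0   0  -4  7/5 ]
  [ 0  0  0  -2  -6    4 ]
  [ 0  0  0  -1  -3    2 ]
  [ 0  0  1   0   3   -2 ]
r2 <-> r4
  [ 1  4  0   0  -4  7/5 ]
  [ 0  0  1   0   3   -2 ]
  [ 0  0  0  -1  -3    2 ]
  [ 0  0  0  -2  -6    4 ]
r3 ← -1·r3
  [ 1  4  0   0  -4  7/5 ]
  [ 0  0  1   0   3   -2 ]
  [ 0  0  0   1   3   -2 ]
  [ 0  0  0  -2  -6    4 ]
r4 ← r4 + 2·r3
  [ 1  4  0  0  -4  7/5 ]
  [ 0  0  1  0   3   -2 ]
  [ 0  0  0  1   3   -2 ]
  [ 0  0  0  0   0    0 ]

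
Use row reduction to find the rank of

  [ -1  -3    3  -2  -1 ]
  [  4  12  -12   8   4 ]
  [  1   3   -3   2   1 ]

rank = 1

r1 := -1·r1
  [ 1   3   -3  2  1 ]
  [ 4  12  -12  8  4 ]
  [ 1   3   -3  2  1 ]
r2 := r2 − 4·r1
  [ 1  3  -3  2  1 ]
  [ 0  0   0  0  0 ]
  [ 1  3  -3  2  1 ]
r3 := r3 − r1
  [ 1  3  -3  2  1 ]
  [ 0  0   0  0  0 ]
  [ 0  0   0  0  0 ]
The reduced form has 1 nonzero row.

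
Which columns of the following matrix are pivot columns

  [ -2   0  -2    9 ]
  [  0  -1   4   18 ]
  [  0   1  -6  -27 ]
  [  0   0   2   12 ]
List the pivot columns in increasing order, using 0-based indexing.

Multiply r1 by -1/2.
  [ 1   0   1  -9/2 ]
  [ 0  -1   4    18 ]
  [ 0   1  -6   -27 ]
  [ 0   0   2    12 ]
Multiply r2 by -1.
  [ 1  0   1  -9/2 ]
  [ 0  1  -4   -18 ]
  [ 0  1  -6   -27 ]
  [ 0  0   2    12 ]
Subtract r2 from r3.
  [ 1  0   1  -9/2 ]
  [ 0  1  -4   -18 ]
  [ 0  0  -2    -9 ]
  [ 0  0   2    12 ]
Multiply r3 by -1/2.
  [ 1  0   1  -9/2 ]
  [ 0  1  -4   -18 ]
  [ 0  0   1   9/2 ]
  [ 0  0   2    12 ]
Subtract 2 times r3 from r4.
  [ 1  0   1  -9/2 ]
  [ 0  1  -4   -18 ]
  [ 0  0   1   9/2 ]
  [ 0  0   0     3 ]
Multiply r4 by 1/3.
  [ 1  0   1  -9/2 ]
  [ 0  1  -4   -18 ]
  [ 0  0   1   9/2 ]
  [ 0  0   0     1 ]
Subtract 9/2 times r4 from r3.
  [ 1  0   1  -9/2 ]
  [ 0  1  -4   -18 ]
  [ 0  0   1     0 ]
  [ 0  0   0     1 ]
Add 18 times r4 to r2.
  [ 1  0   1  -9/2 ]
  [ 0  1  -4     0 ]
  [ 0  0   1     0 ]
  [ 0  0   0     1 ]
Add 9/2 times r4 to r1.
  [ 1  0   1  0 ]
  [ 0  1  -4  0 ]
  [ 0  0   1  0 ]
  [ 0  0   0  1 ]
Add 4 times r3 to r2.
  [ 1  0  1  0 ]
  [ 0  1  0  0 ]
  [ 0  0  1  0 ]
  [ 0  0  0  1 ]
Subtract r3 from r1.
  [ 1  0  0  0 ]
  [ 0  1  0  0 ]
  [ 0  0  1  0 ]
  [ 0  0  0  1 ]
Pivot columns are the columns containing a leading 1.

0, 1, 2, 3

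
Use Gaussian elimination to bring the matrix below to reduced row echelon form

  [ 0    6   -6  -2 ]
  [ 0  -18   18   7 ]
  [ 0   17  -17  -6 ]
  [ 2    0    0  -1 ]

R1 <=> R4
R1 -> 1/2·R1
R2 -> -1/18·R2
R3 -> R3 − 17·R2
R4 -> R4 − 6·R2
R3 -> 18/11·R3
R4 -> R4 − 1/3·R3
R2 -> R2 + 7/18·R3
R1 -> R1 + 1/2·R3

[[1, 0, 0, 0], [0, 1, -1, 0], [0, 0, 0, 1], [0, 0, 0, 0]]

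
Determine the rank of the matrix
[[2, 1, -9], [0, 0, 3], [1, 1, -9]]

Multiply R1 by 1/2.
  [ 1  1/2  -9/2 ]
  [ 0    0     3 ]
  [ 1    1    -9 ]
Subtract R1 from R3.
  [ 1  1/2  -9/2 ]
  [ 0    0     3 ]
  [ 0  1/2  -9/2 ]
Swap R2 and R3.
  [ 1  1/2  -9/2 ]
  [ 0  1/2  -9/2 ]
  [ 0    0     3 ]
Multiply R2 by 2.
  [ 1  1/2  -9/2 ]
  [ 0    1    -9 ]
  [ 0    0     3 ]
Multiply R3 by 1/3.
  [ 1  1/2  -9/2 ]
  [ 0    1    -9 ]
  [ 0    0     1 ]
Add 9 times R3 to R2.
  [ 1  1/2  -9/2 ]
  [ 0    1     0 ]
  [ 0    0     1 ]
Add 9/2 times R3 to R1.
  [ 1  1/2  0 ]
  [ 0    1  0 ]
  [ 0    0  1 ]
Subtract 1/2 times R2 from R1.
  [ 1  0  0 ]
  [ 0  1  0 ]
  [ 0  0  1 ]
The reduced form has 3 nonzero rows.

rank = 3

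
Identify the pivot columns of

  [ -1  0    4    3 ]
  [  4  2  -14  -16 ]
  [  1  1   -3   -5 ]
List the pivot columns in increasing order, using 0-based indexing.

0, 1

ρ1 -> -1·ρ1
  [ 1  0   -4   -3 ]
  [ 4  2  -14  -16 ]
  [ 1  1   -3   -5 ]
ρ2 -> ρ2 − 4·ρ1
  [ 1  0  -4  -3 ]
  [ 0  2   2  -4 ]
  [ 1  1  -3  -5 ]
ρ3 -> ρ3 − ρ1
  [ 1  0  -4  -3 ]
  [ 0  2   2  -4 ]
  [ 0  1   1  -2 ]
ρ2 -> 1/2·ρ2
  [ 1  0  -4  -3 ]
  [ 0  1   1  -2 ]
  [ 0  1   1  -2 ]
ρ3 -> ρ3 − ρ2
  [ 1  0  -4  -3 ]
  [ 0  1   1  -2 ]
  [ 0  0   0   0 ]
Pivot columns are the columns containing a leading 1.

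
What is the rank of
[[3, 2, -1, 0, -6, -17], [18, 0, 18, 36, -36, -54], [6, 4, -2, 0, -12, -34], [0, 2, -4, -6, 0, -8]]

rank = 2

ρ1 ← 1/3·ρ1
  [  1  2/3  -1/3   0   -2  -17/3 ]
  [ 18    0    18  36  -36    -54 ]
  [  6    4    -2   0  -12    -34 ]
  [  0    2    -4  -6    0     -8 ]
ρ2 ← ρ2 − 18·ρ1
  [ 1  2/3  -1/3   0   -2  -17/3 ]
  [ 0  -12    24  36    0     48 ]
  [ 6    4    -2   0  -12    -34 ]
  [ 0    2    -4  -6    0     -8 ]
ρ3 ← ρ3 − 6·ρ1
  [ 1  2/3  -1/3   0  -2  -17/3 ]
  [ 0  -12    24  36   0     48 ]
  [ 0    0     0   0   0      0 ]
  [ 0    2    -4  -6   0     -8 ]
ρ2 ← -1/12·ρ2
  [ 1  2/3  -1/3   0  -2  -17/3 ]
  [ 0    1    -2  -3   0     -4 ]
  [ 0    0     0   0   0      0 ]
  [ 0    2    -4  -6   0     -8 ]
ρ4 ← ρ4 − 2·ρ2
  [ 1  2/3  -1/3   0  -2  -17/3 ]
  [ 0    1    -2  -3   0     -4 ]
  [ 0    0     0   0   0      0 ]
  [ 0    0     0   0   0      0 ]
ρ1 ← ρ1 − 2/3·ρ2
  [ 1  0   1   2  -2  -3 ]
  [ 0  1  -2  -3   0  -4 ]
  [ 0  0   0   0   0   0 ]
  [ 0  0   0   0   0   0 ]
The reduced form has 2 nonzero rows.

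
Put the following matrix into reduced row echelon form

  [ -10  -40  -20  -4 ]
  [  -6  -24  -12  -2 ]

[[1, 4, 2, 0], [0, 0, 0, 1]]

Multiply ρ1 by -1/10.
  [  1    4    2  2/5 ]
  [ -6  -24  -12   -2 ]
Add 6 times ρ1 to ρ2.
  [ 1  4  2  2/5 ]
  [ 0  0  0  2/5 ]
Multiply ρ2 by 5/2.
  [ 1  4  2  2/5 ]
  [ 0  0  0    1 ]
Subtract 2/5 times ρ2 from ρ1.
  [ 1  4  2  0 ]
  [ 0  0  0  1 ]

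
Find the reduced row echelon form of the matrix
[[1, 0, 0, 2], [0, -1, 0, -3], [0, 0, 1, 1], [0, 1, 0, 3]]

R2 -> -1·R2
R4 -> R4 − R2

[[1, 0, 0, 2], [0, 1, 0, 3], [0, 0, 1, 1], [0, 0, 0, 0]]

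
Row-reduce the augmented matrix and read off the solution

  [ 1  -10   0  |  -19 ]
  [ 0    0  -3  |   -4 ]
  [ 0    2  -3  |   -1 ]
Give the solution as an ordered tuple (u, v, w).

(-4, 3/2, 4/3)

r2 ↔ r3
  [ 1  -10   0  |  -19 ]
  [ 0    2  -3  |   -1 ]
  [ 0    0  -3  |   -4 ]
r2 ← 1/2·r2
  [ 1  -10     0  |   -19 ]
  [ 0    1  -3/2  |  -1/2 ]
  [ 0    0    -3  |    -4 ]
r3 ← -1/3·r3
  [ 1  -10     0  |   -19 ]
  [ 0    1  -3/2  |  -1/2 ]
  [ 0    0     1  |   4/3 ]
r2 ← r2 + 3/2·r3
  [ 1  -10  0  |  -19 ]
  [ 0    1  0  |  3/2 ]
  [ 0    0  1  |  4/3 ]
r1 ← r1 + 10·r2
  [ 1  0  0  |   -4 ]
  [ 0  1  0  |  3/2 ]
  [ 0  0  1  |  4/3 ]
Reading off the last column: u = -4, v = 3/2, w = 4/3.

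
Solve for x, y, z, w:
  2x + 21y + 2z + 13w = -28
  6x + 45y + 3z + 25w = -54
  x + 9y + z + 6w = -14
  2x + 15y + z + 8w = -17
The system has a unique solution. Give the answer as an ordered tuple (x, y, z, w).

(-3, 1, -2, -3)

Form the augmented matrix and row-reduce:
  [ 2  21  2  13  |  -28 ]
  [ 6  45  3  25  |  -54 ]
  [ 1   9  1   6  |  -14 ]
  [ 2  15  1   8  |  -17 ]
Multiply r1 by 1/2.
  [ 1  21/2  1  13/2  |  -14 ]
  [ 6    45  3    25  |  -54 ]
  [ 1     9  1     6  |  -14 ]
  [ 2    15  1     8  |  -17 ]
Subtract 6 times r1 from r2.
  [ 1  21/2   1  13/2  |  -14 ]
  [ 0   -18  -3   -14  |   30 ]
  [ 1     9   1     6  |  -14 ]
  [ 2    15   1     8  |  -17 ]
Subtract r1 from r3.
  [ 1  21/2   1  13/2  |  -14 ]
  [ 0   -18  -3   -14  |   30 ]
  [ 0  -3/2   0  -1/2  |    0 ]
  [ 2    15   1     8  |  -17 ]
Subtract 2 times r1 from r4.
  [ 1  21/2   1  13/2  |  -14 ]
  [ 0   -18  -3   -14  |   30 ]
  [ 0  -3/2   0  -1/2  |    0 ]
  [ 0    -6  -1    -5  |   11 ]
Multiply r2 by -1/18.
  [ 1  21/2    1  13/2  |   -14 ]
  [ 0     1  1/6   7/9  |  -5/3 ]
  [ 0  -3/2    0  -1/2  |     0 ]
  [ 0    -6   -1    -5  |    11 ]
Add 3/2 times r2 to r3.
  [ 1  21/2    1  13/2  |   -14 ]
  [ 0     1  1/6   7/9  |  -5/3 ]
  [ 0     0  1/4   2/3  |  -5/2 ]
  [ 0    -6   -1    -5  |    11 ]
Add 6 times r2 to r4.
  [ 1  21/2    1  13/2  |   -14 ]
  [ 0     1  1/6   7/9  |  -5/3 ]
  [ 0     0  1/4   2/3  |  -5/2 ]
  [ 0     0    0  -1/3  |     1 ]
Multiply r3 by 4.
  [ 1  21/2    1  13/2  |   -14 ]
  [ 0     1  1/6   7/9  |  -5/3 ]
  [ 0     0    1   8/3  |   -10 ]
  [ 0     0    0  -1/3  |     1 ]
Multiply r4 by -3.
  [ 1  21/2    1  13/2  |   -14 ]
  [ 0     1  1/6   7/9  |  -5/3 ]
  [ 0     0    1   8/3  |   -10 ]
  [ 0     0    0     1  |    -3 ]
Subtract 8/3 times r4 from r3.
  [ 1  21/2    1  13/2  |   -14 ]
  [ 0     1  1/6   7/9  |  -5/3 ]
  [ 0     0    1     0  |    -2 ]
  [ 0     0    0     1  |    -3 ]
Subtract 7/9 times r4 from r2.
  [ 1  21/2    1  13/2  |  -14 ]
  [ 0     1  1/6     0  |  2/3 ]
  [ 0     0    1     0  |   -2 ]
  [ 0     0    0     1  |   -3 ]
Subtract 13/2 times r4 from r1.
  [ 1  21/2    1  0  |  11/2 ]
  [ 0     1  1/6  0  |   2/3 ]
  [ 0     0    1  0  |    -2 ]
  [ 0     0    0  1  |    -3 ]
Subtract 1/6 times r3 from r2.
  [ 1  21/2  1  0  |  11/2 ]
  [ 0     1  0  0  |     1 ]
  [ 0     0  1  0  |    -2 ]
  [ 0     0  0  1  |    -3 ]
Subtract r3 from r1.
  [ 1  21/2  0  0  |  15/2 ]
  [ 0     1  0  0  |     1 ]
  [ 0     0  1  0  |    -2 ]
  [ 0     0  0  1  |    -3 ]
Subtract 21/2 times r2 from r1.
  [ 1  0  0  0  |  -3 ]
  [ 0  1  0  0  |   1 ]
  [ 0  0  1  0  |  -2 ]
  [ 0  0  0  1  |  -3 ]
Reading off the last column: x = -3, y = 1, z = -2, w = -3.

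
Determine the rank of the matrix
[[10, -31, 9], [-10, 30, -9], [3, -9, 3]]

Multiply R1 by 1/10.
Add 10 times R1 to R2.
Subtract 3 times R1 from R3.
Multiply R2 by -1.
Subtract 3/10 times R2 from R3.
Multiply R3 by 10/3.
Subtract 9/10 times R3 from R1.
Add 31/10 times R2 to R1.
The reduced form has 3 nonzero rows.

rank = 3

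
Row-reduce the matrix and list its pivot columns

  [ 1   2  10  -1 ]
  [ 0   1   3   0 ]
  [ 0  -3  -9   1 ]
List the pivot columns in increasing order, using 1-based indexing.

1, 2, 4

Add 3 times ρ2 to ρ3.
  [ 1  2  10  -1 ]
  [ 0  1   3   0 ]
  [ 0  0   0   1 ]
Add ρ3 to ρ1.
  [ 1  2  10  0 ]
  [ 0  1   3  0 ]
  [ 0  0   0  1 ]
Subtract 2 times ρ2 from ρ1.
  [ 1  0  4  0 ]
  [ 0  1  3  0 ]
  [ 0  0  0  1 ]
Pivot columns are the columns containing a leading 1.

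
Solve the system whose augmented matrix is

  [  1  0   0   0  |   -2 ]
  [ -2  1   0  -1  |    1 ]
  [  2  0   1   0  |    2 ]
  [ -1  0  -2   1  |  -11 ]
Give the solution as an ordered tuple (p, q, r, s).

(-2, -4, 6, -1)

R2 → R2 + 2·R1
R3 → R3 − 2·R1
R4 → R4 + R1
R4 → R4 + 2·R3
R2 → R2 + R4
Reading off the last column: p = -2, q = -4, r = 6, s = -1.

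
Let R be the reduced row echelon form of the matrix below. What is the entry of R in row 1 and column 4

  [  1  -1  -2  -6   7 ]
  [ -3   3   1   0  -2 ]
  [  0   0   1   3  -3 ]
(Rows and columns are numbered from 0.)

r2 ← r2 + 3·r1
  [ 1  -1  -2   -6   7 ]
  [ 0   0  -5  -18  19 ]
  [ 0   0   1    3  -3 ]
r2 ← -1/5·r2
  [ 1  -1  -2    -6      7 ]
  [ 0   0   1  18/5  -19/5 ]
  [ 0   0   1     3     -3 ]
r3 ← r3 − r2
  [ 1  -1  -2    -6      7 ]
  [ 0   0   1  18/5  -19/5 ]
  [ 0   0   0  -3/5    4/5 ]
r3 ← -5/3·r3
  [ 1  -1  -2    -6      7 ]
  [ 0   0   1  18/5  -19/5 ]
  [ 0   0   0     1   -4/3 ]
r2 ← r2 − 18/5·r3
  [ 1  -1  -2  -6     7 ]
  [ 0   0   1   0     1 ]
  [ 0   0   0   1  -4/3 ]
r1 ← r1 + 6·r3
  [ 1  -1  -2  0    -1 ]
  [ 0   0   1  0     1 ]
  [ 0   0   0  1  -4/3 ]
r1 ← r1 + 2·r2
  [ 1  -1  0  0     1 ]
  [ 0   0  1  0     1 ]
  [ 0   0  0  1  -4/3 ]

1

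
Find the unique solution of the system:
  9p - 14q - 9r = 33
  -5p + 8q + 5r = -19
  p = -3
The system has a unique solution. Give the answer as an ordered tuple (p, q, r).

Form the augmented matrix and row-reduce:
  [  9  -14  -9  |   33 ]
  [ -5    8   5  |  -19 ]
  [  1    0   0  |   -3 ]
ρ1 := 1/9·ρ1
  [  1  -14/9  -1  |  11/3 ]
  [ -5      8   5  |   -19 ]
  [  1      0   0  |    -3 ]
ρ2 := ρ2 + 5·ρ1
  [ 1  -14/9  -1  |  11/3 ]
  [ 0    2/9   0  |  -2/3 ]
  [ 1      0   0  |    -3 ]
ρ3 := ρ3 − ρ1
  [ 1  -14/9  -1  |   11/3 ]
  [ 0    2/9   0  |   -2/3 ]
  [ 0   14/9   1  |  -20/3 ]
ρ2 := 9/2·ρ2
  [ 1  -14/9  -1  |   11/3 ]
  [ 0      1   0  |     -3 ]
  [ 0   14/9   1  |  -20/3 ]
ρ3 := ρ3 − 14/9·ρ2
  [ 1  -14/9  -1  |  11/3 ]
  [ 0      1   0  |    -3 ]
  [ 0      0   1  |    -2 ]
ρ1 := ρ1 + ρ3
  [ 1  -14/9  0  |  5/3 ]
  [ 0      1  0  |   -3 ]
  [ 0      0  1  |   -2 ]
ρ1 := ρ1 + 14/9·ρ2
  [ 1  0  0  |  -3 ]
  [ 0  1  0  |  -3 ]
  [ 0  0  1  |  -2 ]
Reading off the last column: p = -3, q = -3, r = -2.

(-3, -3, -2)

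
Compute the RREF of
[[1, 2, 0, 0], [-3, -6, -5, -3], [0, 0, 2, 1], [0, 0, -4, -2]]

r2 -> r2 + 3·r1
  [ 1  2   0   0 ]
  [ 0  0  -5  -3 ]
  [ 0  0   2   1 ]
  [ 0  0  -4  -2 ]
r2 -> -1/5·r2
  [ 1  2   0    0 ]
  [ 0  0   1  3/5 ]
  [ 0  0   2    1 ]
  [ 0  0  -4   -2 ]
r3 -> r3 − 2·r2
  [ 1  2   0     0 ]
  [ 0  0   1   3/5 ]
  [ 0  0   0  -1/5 ]
  [ 0  0  -4    -2 ]
r4 -> r4 + 4·r2
  [ 1  2  0     0 ]
  [ 0  0  1   3/5 ]
  [ 0  0  0  -1/5 ]
  [ 0  0  0   2/5 ]
r3 -> -5·r3
  [ 1  2  0    0 ]
  [ 0  0  1  3/5 ]
  [ 0  0  0    1 ]
  [ 0  0  0  2/5 ]
r4 -> r4 − 2/5·r3
  [ 1  2  0    0 ]
  [ 0  0  1  3/5 ]
  [ 0  0  0    1 ]
  [ 0  0  0    0 ]
r2 -> r2 − 3/5·r3
  [ 1  2  0  0 ]
  [ 0  0  1  0 ]
  [ 0  0  0  1 ]
  [ 0  0  0  0 ]

[[1, 2, 0, 0], [0, 0, 1, 0], [0, 0, 0, 1], [0, 0, 0, 0]]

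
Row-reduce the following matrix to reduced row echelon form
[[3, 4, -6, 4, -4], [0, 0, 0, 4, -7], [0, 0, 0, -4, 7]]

R1 ← 1/3·R1
  [ 1  4/3  -2  4/3  -4/3 ]
  [ 0    0   0    4    -7 ]
  [ 0    0   0   -4     7 ]
R2 ← 1/4·R2
  [ 1  4/3  -2  4/3  -4/3 ]
  [ 0    0   0    1  -7/4 ]
  [ 0    0   0   -4     7 ]
R3 ← R3 + 4·R2
  [ 1  4/3  -2  4/3  -4/3 ]
  [ 0    0   0    1  -7/4 ]
  [ 0    0   0    0     0 ]
R1 ← R1 − 4/3·R2
  [ 1  4/3  -2  0     1 ]
  [ 0    0   0  1  -7/4 ]
  [ 0    0   0  0     0 ]

[[1, 4/3, -2, 0, 1], [0, 0, 0, 1, -7/4], [0, 0, 0, 0, 0]]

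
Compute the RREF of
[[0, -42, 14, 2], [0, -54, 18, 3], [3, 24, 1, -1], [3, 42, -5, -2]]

R1 <=> R3
R1 := 1/3·R1
R4 := R4 − 3·R1
R2 := -1/54·R2
R3 := R3 + 42·R2
R4 := R4 − 18·R2
R3 := -3·R3
R2 := R2 + 1/18·R3
R1 := R1 + 1/3·R3
R1 := R1 − 8·R2

[[1, 0, 3, 0], [0, 1, -1/3, 0], [0, 0, 0, 1], [0, 0, 0, 0]]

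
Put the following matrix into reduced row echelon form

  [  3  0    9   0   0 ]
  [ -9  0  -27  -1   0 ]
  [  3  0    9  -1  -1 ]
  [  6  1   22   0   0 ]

[[1, 0, 3, 0, 0], [0, 1, 4, 0, 0], [0, 0, 0, 1, 0], [0, 0, 0, 0, 1]]

r1 → 1/3·r1
  [  1  0    3   0   0 ]
  [ -9  0  -27  -1   0 ]
  [  3  0    9  -1  -1 ]
  [  6  1   22   0   0 ]
r2 → r2 + 9·r1
  [ 1  0   3   0   0 ]
  [ 0  0   0  -1   0 ]
  [ 3  0   9  -1  -1 ]
  [ 6  1  22   0   0 ]
r3 → r3 − 3·r1
  [ 1  0   3   0   0 ]
  [ 0  0   0  -1   0 ]
  [ 0  0   0  -1  -1 ]
  [ 6  1  22   0   0 ]
r4 → r4 − 6·r1
  [ 1  0  3   0   0 ]
  [ 0  0  0  -1   0 ]
  [ 0  0  0  -1  -1 ]
  [ 0  1  4   0   0 ]
r2 ↔ r4
  [ 1  0  3   0   0 ]
  [ 0  1  4   0   0 ]
  [ 0  0  0  -1  -1 ]
  [ 0  0  0  -1   0 ]
r3 → -1·r3
  [ 1  0  3   0  0 ]
  [ 0  1  4   0  0 ]
  [ 0  0  0   1  1 ]
  [ 0  0  0  -1  0 ]
r4 → r4 + r3
  [ 1  0  3  0  0 ]
  [ 0  1  4  0  0 ]
  [ 0  0  0  1  1 ]
  [ 0  0  0  0  1 ]
r3 → r3 − r4
  [ 1  0  3  0  0 ]
  [ 0  1  4  0  0 ]
  [ 0  0  0  1  0 ]
  [ 0  0  0  0  1 ]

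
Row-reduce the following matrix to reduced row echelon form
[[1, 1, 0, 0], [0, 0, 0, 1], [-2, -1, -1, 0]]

[[1, 0, 1, 0], [0, 1, -1, 0], [0, 0, 0, 1]]

R3 -> R3 + 2·R1
  [ 1  1   0  0 ]
  [ 0  0   0  1 ]
  [ 0  1  -1  0 ]
R2 <=> R3
  [ 1  1   0  0 ]
  [ 0  1  -1  0 ]
  [ 0  0   0  1 ]
R1 -> R1 − R2
  [ 1  0   1  0 ]
  [ 0  1  -1  0 ]
  [ 0  0   0  1 ]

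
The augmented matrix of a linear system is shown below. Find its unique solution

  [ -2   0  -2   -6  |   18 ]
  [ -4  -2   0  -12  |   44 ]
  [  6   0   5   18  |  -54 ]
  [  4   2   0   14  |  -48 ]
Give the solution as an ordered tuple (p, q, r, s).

Multiply R1 by -1/2.
  [  1   0  1    3  |   -9 ]
  [ -4  -2  0  -12  |   44 ]
  [  6   0  5   18  |  -54 ]
  [  4   2  0   14  |  -48 ]
Add 4 times R1 to R2.
  [ 1   0  1   3  |   -9 ]
  [ 0  -2  4   0  |    8 ]
  [ 6   0  5  18  |  -54 ]
  [ 4   2  0  14  |  -48 ]
Subtract 6 times R1 from R3.
  [ 1   0   1   3  |   -9 ]
  [ 0  -2   4   0  |    8 ]
  [ 0   0  -1   0  |    0 ]
  [ 4   2   0  14  |  -48 ]
Subtract 4 times R1 from R4.
  [ 1   0   1  3  |   -9 ]
  [ 0  -2   4  0  |    8 ]
  [ 0   0  -1  0  |    0 ]
  [ 0   2  -4  2  |  -12 ]
Multiply R2 by -1/2.
  [ 1  0   1  3  |   -9 ]
  [ 0  1  -2  0  |   -4 ]
  [ 0  0  -1  0  |    0 ]
  [ 0  2  -4  2  |  -12 ]
Subtract 2 times R2 from R4.
  [ 1  0   1  3  |  -9 ]
  [ 0  1  -2  0  |  -4 ]
  [ 0  0  -1  0  |   0 ]
  [ 0  0   0  2  |  -4 ]
Multiply R3 by -1.
  [ 1  0   1  3  |  -9 ]
  [ 0  1  -2  0  |  -4 ]
  [ 0  0   1  0  |   0 ]
  [ 0  0   0  2  |  -4 ]
Multiply R4 by 1/2.
  [ 1  0   1  3  |  -9 ]
  [ 0  1  -2  0  |  -4 ]
  [ 0  0   1  0  |   0 ]
  [ 0  0   0  1  |  -2 ]
Subtract 3 times R4 from R1.
  [ 1  0   1  0  |  -3 ]
  [ 0  1  -2  0  |  -4 ]
  [ 0  0   1  0  |   0 ]
  [ 0  0   0  1  |  -2 ]
Add 2 times R3 to R2.
  [ 1  0  1  0  |  -3 ]
  [ 0  1  0  0  |  -4 ]
  [ 0  0  1  0  |   0 ]
  [ 0  0  0  1  |  -2 ]
Subtract R3 from R1.
  [ 1  0  0  0  |  -3 ]
  [ 0  1  0  0  |  -4 ]
  [ 0  0  1  0  |   0 ]
  [ 0  0  0  1  |  -2 ]
Reading off the last column: p = -3, q = -4, r = 0, s = -2.

(-3, -4, 0, -2)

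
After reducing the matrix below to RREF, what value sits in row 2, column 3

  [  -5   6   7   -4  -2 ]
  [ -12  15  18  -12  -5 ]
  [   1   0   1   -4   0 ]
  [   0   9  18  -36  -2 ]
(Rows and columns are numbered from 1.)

r1 := -1/5·r1
  [   1  -6/5  -7/5  4/5  2/5 ]
  [ -12    15    18  -12   -5 ]
  [   1     0     1   -4    0 ]
  [   0     9    18  -36   -2 ]
r2 := r2 + 12·r1
  [ 1  -6/5  -7/5    4/5   2/5 ]
  [ 0   3/5   6/5  -12/5  -1/5 ]
  [ 1     0     1     -4     0 ]
  [ 0     9    18    -36    -2 ]
r3 := r3 − r1
  [ 1  -6/5  -7/5    4/5   2/5 ]
  [ 0   3/5   6/5  -12/5  -1/5 ]
  [ 0   6/5  12/5  -24/5  -2/5 ]
  [ 0     9    18    -36    -2 ]
r2 := 5/3·r2
  [ 1  -6/5  -7/5    4/5   2/5 ]
  [ 0     1     2     -4  -1/3 ]
  [ 0   6/5  12/5  -24/5  -2/5 ]
  [ 0     9    18    -36    -2 ]
r3 := r3 − 6/5·r2
  [ 1  -6/5  -7/5  4/5   2/5 ]
  [ 0     1     2   -4  -1/3 ]
  [ 0     0     0    0     0 ]
  [ 0     9    18  -36    -2 ]
r4 := r4 − 9·r2
  [ 1  -6/5  -7/5  4/5   2/5 ]
  [ 0     1     2   -4  -1/3 ]
  [ 0     0     0    0     0 ]
  [ 0     0     0    0     1 ]
r3 <=> r4
  [ 1  -6/5  -7/5  4/5   2/5 ]
  [ 0     1     2   -4  -1/3 ]
  [ 0     0     0    0     1 ]
  [ 0     0     0    0     0 ]
r2 := r2 + 1/3·r3
  [ 1  -6/5  -7/5  4/5  2/5 ]
  [ 0     1     2   -4    0 ]
  [ 0     0     0    0    1 ]
  [ 0     0     0    0    0 ]
r1 := r1 − 2/5·r3
  [ 1  -6/5  -7/5  4/5  0 ]
  [ 0     1     2   -4  0 ]
  [ 0     0     0    0  1 ]
  [ 0     0     0    0  0 ]
r1 := r1 + 6/5·r2
  [ 1  0  1  -4  0 ]
  [ 0  1  2  -4  0 ]
  [ 0  0  0   0  1 ]
  [ 0  0  0   0  0 ]

2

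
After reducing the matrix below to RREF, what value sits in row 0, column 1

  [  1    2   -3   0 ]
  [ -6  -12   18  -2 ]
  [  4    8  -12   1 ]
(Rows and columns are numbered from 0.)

r2 → r2 + 6·r1
  [ 1  2   -3   0 ]
  [ 0  0    0  -2 ]
  [ 4  8  -12   1 ]
r3 → r3 − 4·r1
  [ 1  2  -3   0 ]
  [ 0  0   0  -2 ]
  [ 0  0   0   1 ]
r2 → -1/2·r2
  [ 1  2  -3  0 ]
  [ 0  0   0  1 ]
  [ 0  0   0  1 ]
r3 → r3 − r2
  [ 1  2  -3  0 ]
  [ 0  0   0  1 ]
  [ 0  0   0  0 ]

2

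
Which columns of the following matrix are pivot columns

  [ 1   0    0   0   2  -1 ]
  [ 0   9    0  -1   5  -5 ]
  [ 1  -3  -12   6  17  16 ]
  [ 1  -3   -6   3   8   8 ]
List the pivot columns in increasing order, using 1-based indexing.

r3 → r3 − r1
  [ 1   0    0   0   2  -1 ]
  [ 0   9    0  -1   5  -5 ]
  [ 0  -3  -12   6  15  17 ]
  [ 1  -3   -6   3   8   8 ]
r4 → r4 − r1
  [ 1   0    0   0   2  -1 ]
  [ 0   9    0  -1   5  -5 ]
  [ 0  -3  -12   6  15  17 ]
  [ 0  -3   -6   3   6   9 ]
r2 → 1/9·r2
  [ 1   0    0     0    2    -1 ]
  [ 0   1    0  -1/9  5/9  -5/9 ]
  [ 0  -3  -12     6   15    17 ]
  [ 0  -3   -6     3    6     9 ]
r3 → r3 + 3·r2
  [ 1   0    0     0     2    -1 ]
  [ 0   1    0  -1/9   5/9  -5/9 ]
  [ 0   0  -12  17/3  50/3  46/3 ]
  [ 0  -3   -6     3     6     9 ]
r4 → r4 + 3·r2
  [ 1  0    0     0     2    -1 ]
  [ 0  1    0  -1/9   5/9  -5/9 ]
  [ 0  0  -12  17/3  50/3  46/3 ]
  [ 0  0   -6   8/3  23/3  22/3 ]
r3 → -1/12·r3
  [ 1  0   0       0       2      -1 ]
  [ 0  1   0    -1/9     5/9    -5/9 ]
  [ 0  0   1  -17/36  -25/18  -23/18 ]
  [ 0  0  -6     8/3    23/3    22/3 ]
r4 → r4 + 6·r3
  [ 1  0  0       0       2      -1 ]
  [ 0  1  0    -1/9     5/9    -5/9 ]
  [ 0  0  1  -17/36  -25/18  -23/18 ]
  [ 0  0  0    -1/6    -2/3    -1/3 ]
r4 → -6·r4
  [ 1  0  0       0       2      -1 ]
  [ 0  1  0    -1/9     5/9    -5/9 ]
  [ 0  0  1  -17/36  -25/18  -23/18 ]
  [ 0  0  0       1       4       2 ]
r3 → r3 + 17/36·r4
  [ 1  0  0     0    2    -1 ]
  [ 0  1  0  -1/9  5/9  -5/9 ]
  [ 0  0  1     0  1/2  -1/3 ]
  [ 0  0  0     1    4     2 ]
r2 → r2 + 1/9·r4
  [ 1  0  0  0    2    -1 ]
  [ 0  1  0  0    1  -1/3 ]
  [ 0  0  1  0  1/2  -1/3 ]
  [ 0  0  0  1    4     2 ]
Pivot columns are the columns containing a leading 1.

1, 2, 3, 4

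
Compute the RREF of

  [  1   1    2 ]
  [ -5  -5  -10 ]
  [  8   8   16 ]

[[1, 1, 2], [0, 0, 0], [0, 0, 0]]

r2 ← r2 + 5·r1
r3 ← r3 − 8·r1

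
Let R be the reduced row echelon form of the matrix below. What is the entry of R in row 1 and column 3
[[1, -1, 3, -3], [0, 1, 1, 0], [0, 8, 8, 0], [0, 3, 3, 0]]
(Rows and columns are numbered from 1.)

r3 -> r3 − 8·r2
  [ 1  -1  3  -3 ]
  [ 0   1  1   0 ]
  [ 0   0  0   0 ]
  [ 0   3  3   0 ]
r4 -> r4 − 3·r2
  [ 1  -1  3  -3 ]
  [ 0   1  1   0 ]
  [ 0   0  0   0 ]
  [ 0   0  0   0 ]
r1 -> r1 + r2
  [ 1  0  4  -3 ]
  [ 0  1  1   0 ]
  [ 0  0  0   0 ]
  [ 0  0  0   0 ]

4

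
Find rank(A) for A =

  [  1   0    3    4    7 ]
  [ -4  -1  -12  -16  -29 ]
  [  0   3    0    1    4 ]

ρ2 ← ρ2 + 4·ρ1
  [ 1   0  3  4   7 ]
  [ 0  -1  0  0  -1 ]
  [ 0   3  0  1   4 ]
ρ2 ← -1·ρ2
  [ 1  0  3  4  7 ]
  [ 0  1  0  0  1 ]
  [ 0  3  0  1  4 ]
ρ3 ← ρ3 − 3·ρ2
  [ 1  0  3  4  7 ]
  [ 0  1  0  0  1 ]
  [ 0  0  0  1  1 ]
ρ1 ← ρ1 − 4·ρ3
  [ 1  0  3  0  3 ]
  [ 0  1  0  0  1 ]
  [ 0  0  0  1  1 ]
The reduced form has 3 nonzero rows.

rank = 3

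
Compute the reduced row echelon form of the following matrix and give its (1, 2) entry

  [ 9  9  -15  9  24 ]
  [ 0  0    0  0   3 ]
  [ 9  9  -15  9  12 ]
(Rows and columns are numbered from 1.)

Multiply ρ1 by 1/9.
  [ 1  1  -5/3  1  8/3 ]
  [ 0  0     0  0    3 ]
  [ 9  9   -15  9   12 ]
Subtract 9 times ρ1 from ρ3.
  [ 1  1  -5/3  1  8/3 ]
  [ 0  0     0  0    3 ]
  [ 0  0     0  0  -12 ]
Multiply ρ2 by 1/3.
  [ 1  1  -5/3  1  8/3 ]
  [ 0  0     0  0    1 ]
  [ 0  0     0  0  -12 ]
Add 12 times ρ2 to ρ3.
  [ 1  1  -5/3  1  8/3 ]
  [ 0  0     0  0    1 ]
  [ 0  0     0  0    0 ]
Subtract 8/3 times ρ2 from ρ1.
  [ 1  1  -5/3  1  0 ]
  [ 0  0     0  0  1 ]
  [ 0  0     0  0  0 ]

1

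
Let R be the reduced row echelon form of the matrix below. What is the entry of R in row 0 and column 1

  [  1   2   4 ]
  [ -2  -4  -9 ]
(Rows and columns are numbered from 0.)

2

r2 → r2 + 2·r1
  [ 1  2   4 ]
  [ 0  0  -1 ]
r2 → -1·r2
  [ 1  2  4 ]
  [ 0  0  1 ]
r1 → r1 − 4·r2
  [ 1  2  0 ]
  [ 0  0  1 ]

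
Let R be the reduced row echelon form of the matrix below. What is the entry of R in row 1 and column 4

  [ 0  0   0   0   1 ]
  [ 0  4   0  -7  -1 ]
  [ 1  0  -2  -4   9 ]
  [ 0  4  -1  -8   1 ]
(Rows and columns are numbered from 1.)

-2

R1 <-> R3
R2 → 1/4·R2
R4 → R4 − 4·R2
R3 <-> R4
R3 → -1·R3
R3 → R3 + 2·R4
R2 → R2 + 1/4·R4
R1 → R1 − 9·R4
R1 → R1 + 2·R3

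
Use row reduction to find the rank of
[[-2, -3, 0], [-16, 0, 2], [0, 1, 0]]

R1 := -1/2·R1
  [   1  3/2  0 ]
  [ -16    0  2 ]
  [   0    1  0 ]
R2 := R2 + 16·R1
  [ 1  3/2  0 ]
  [ 0   24  2 ]
  [ 0    1  0 ]
R2 := 1/24·R2
  [ 1  3/2     0 ]
  [ 0    1  1/12 ]
  [ 0    1     0 ]
R3 := R3 − R2
  [ 1  3/2      0 ]
  [ 0    1   1/12 ]
  [ 0    0  -1/12 ]
R3 := -12·R3
  [ 1  3/2     0 ]
  [ 0    1  1/12 ]
  [ 0    0     1 ]
R2 := R2 − 1/12·R3
  [ 1  3/2  0 ]
  [ 0    1  0 ]
  [ 0    0  1 ]
R1 := R1 − 3/2·R2
  [ 1  0  0 ]
  [ 0  1  0 ]
  [ 0  0  1 ]
The reduced form has 3 nonzero rows.

rank = 3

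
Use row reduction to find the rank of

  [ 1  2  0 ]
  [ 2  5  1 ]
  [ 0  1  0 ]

ρ2 ← ρ2 − 2·ρ1
  [ 1  2  0 ]
  [ 0  1  1 ]
  [ 0  1  0 ]
ρ3 ← ρ3 − ρ2
  [ 1  2   0 ]
  [ 0  1   1 ]
  [ 0  0  -1 ]
ρ3 ← -1·ρ3
  [ 1  2  0 ]
  [ 0  1  1 ]
  [ 0  0  1 ]
ρ2 ← ρ2 − ρ3
  [ 1  2  0 ]
  [ 0  1  0 ]
  [ 0  0  1 ]
ρ1 ← ρ1 − 2·ρ2
  [ 1  0  0 ]
  [ 0  1  0 ]
  [ 0  0  1 ]
The reduced form has 3 nonzero rows.

rank = 3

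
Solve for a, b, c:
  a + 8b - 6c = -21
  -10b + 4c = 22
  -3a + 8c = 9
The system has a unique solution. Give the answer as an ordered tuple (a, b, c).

Form the augmented matrix and row-reduce:
  [  1    8  -6  |  -21 ]
  [  0  -10   4  |   22 ]
  [ -3    0   8  |    9 ]
r3 → r3 + 3·r1
  [ 1    8   -6  |  -21 ]
  [ 0  -10    4  |   22 ]
  [ 0   24  -10  |  -54 ]
r2 → -1/10·r2
  [ 1   8    -6  |    -21 ]
  [ 0   1  -2/5  |  -11/5 ]
  [ 0  24   -10  |    -54 ]
r3 → r3 − 24·r2
  [ 1  8    -6  |    -21 ]
  [ 0  1  -2/5  |  -11/5 ]
  [ 0  0  -2/5  |   -6/5 ]
r3 → -5/2·r3
  [ 1  8    -6  |    -21 ]
  [ 0  1  -2/5  |  -11/5 ]
  [ 0  0     1  |      3 ]
r2 → r2 + 2/5·r3
  [ 1  8  -6  |  -21 ]
  [ 0  1   0  |   -1 ]
  [ 0  0   1  |    3 ]
r1 → r1 + 6·r3
  [ 1  8  0  |  -3 ]
  [ 0  1  0  |  -1 ]
  [ 0  0  1  |   3 ]
r1 → r1 − 8·r2
  [ 1  0  0  |   5 ]
  [ 0  1  0  |  -1 ]
  [ 0  0  1  |   3 ]
Reading off the last column: a = 5, b = -1, c = 3.

(5, -1, 3)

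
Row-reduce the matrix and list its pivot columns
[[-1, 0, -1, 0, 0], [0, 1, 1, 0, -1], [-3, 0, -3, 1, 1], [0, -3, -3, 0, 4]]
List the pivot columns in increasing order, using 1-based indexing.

1, 2, 4, 5

ρ1 -> -1·ρ1
ρ3 -> ρ3 + 3·ρ1
ρ4 -> ρ4 + 3·ρ2
ρ3 -> ρ3 − ρ4
ρ2 -> ρ2 + ρ4
Pivot columns are the columns containing a leading 1.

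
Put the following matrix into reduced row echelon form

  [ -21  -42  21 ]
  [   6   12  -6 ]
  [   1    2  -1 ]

R1 := -1/21·R1
R2 := R2 − 6·R1
R3 := R3 − R1

[[1, 2, -1], [0, 0, 0], [0, 0, 0]]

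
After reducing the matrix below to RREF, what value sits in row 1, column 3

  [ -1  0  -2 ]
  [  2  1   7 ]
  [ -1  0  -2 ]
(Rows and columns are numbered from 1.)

Multiply R1 by -1.
  [  1  0   2 ]
  [  2  1   7 ]
  [ -1  0  -2 ]
Subtract 2 times R1 from R2.
  [  1  0   2 ]
  [  0  1   3 ]
  [ -1  0  -2 ]
Add R1 to R3.
  [ 1  0  2 ]
  [ 0  1  3 ]
  [ 0  0  0 ]

2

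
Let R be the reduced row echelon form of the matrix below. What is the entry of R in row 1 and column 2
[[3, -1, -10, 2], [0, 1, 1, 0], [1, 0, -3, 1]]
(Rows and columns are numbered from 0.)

1

R1 ← 1/3·R1
  [ 1  -1/3  -10/3  2/3 ]
  [ 0     1      1    0 ]
  [ 1     0     -3    1 ]
R3 ← R3 − R1
  [ 1  -1/3  -10/3  2/3 ]
  [ 0     1      1    0 ]
  [ 0   1/3    1/3  1/3 ]
R3 ← R3 − 1/3·R2
  [ 1  -1/3  -10/3  2/3 ]
  [ 0     1      1    0 ]
  [ 0     0      0  1/3 ]
R3 ← 3·R3
  [ 1  -1/3  -10/3  2/3 ]
  [ 0     1      1    0 ]
  [ 0     0      0    1 ]
R1 ← R1 − 2/3·R3
  [ 1  -1/3  -10/3  0 ]
  [ 0     1      1  0 ]
  [ 0     0      0  1 ]
R1 ← R1 + 1/3·R2
  [ 1  0  -3  0 ]
  [ 0  1   1  0 ]
  [ 0  0   0  1 ]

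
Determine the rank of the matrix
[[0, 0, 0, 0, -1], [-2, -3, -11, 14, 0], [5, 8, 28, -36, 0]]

rank = 3

r1 ↔ r2
  [ -2  -3  -11   14   0 ]
  [  0   0    0    0  -1 ]
  [  5   8   28  -36   0 ]
r1 → -1/2·r1
  [ 1  3/2  11/2   -7   0 ]
  [ 0    0     0    0  -1 ]
  [ 5    8    28  -36   0 ]
r3 → r3 − 5·r1
  [ 1  3/2  11/2  -7   0 ]
  [ 0    0     0   0  -1 ]
  [ 0  1/2   1/2  -1   0 ]
r2 ↔ r3
  [ 1  3/2  11/2  -7   0 ]
  [ 0  1/2   1/2  -1   0 ]
  [ 0    0     0   0  -1 ]
r2 → 2·r2
  [ 1  3/2  11/2  -7   0 ]
  [ 0    1     1  -2   0 ]
  [ 0    0     0   0  -1 ]
r3 → -1·r3
  [ 1  3/2  11/2  -7  0 ]
  [ 0    1     1  -2  0 ]
  [ 0    0     0   0  1 ]
r1 → r1 − 3/2·r2
  [ 1  0  4  -4  0 ]
  [ 0  1  1  -2  0 ]
  [ 0  0  0   0  1 ]
The reduced form has 3 nonzero rows.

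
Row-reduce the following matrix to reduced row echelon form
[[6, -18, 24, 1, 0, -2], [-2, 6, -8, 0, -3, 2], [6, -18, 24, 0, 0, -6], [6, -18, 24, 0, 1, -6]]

ρ1 ← 1/6·ρ1
ρ2 ← ρ2 + 2·ρ1
ρ3 ← ρ3 − 6·ρ1
ρ4 ← ρ4 − 6·ρ1
ρ2 ← 3·ρ2
ρ3 ← ρ3 + ρ2
ρ4 ← ρ4 + ρ2
ρ3 ← -1/9·ρ3
ρ4 ← ρ4 + 8·ρ3
ρ2 ← ρ2 + 9·ρ3
ρ1 ← ρ1 − 1/6·ρ2

[[1, -3, 4, 0, 0, -1], [0, 0, 0, 1, 0, 4], [0, 0, 0, 0, 1, 0], [0, 0, 0, 0, 0, 0]]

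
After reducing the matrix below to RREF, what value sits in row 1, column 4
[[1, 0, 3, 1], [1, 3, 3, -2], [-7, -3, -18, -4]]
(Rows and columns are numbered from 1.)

r2 → r2 − r1
r3 → r3 + 7·r1
r2 → 1/3·r2
r3 → r3 + 3·r2
r3 → 1/3·r3
r1 → r1 − 3·r3

1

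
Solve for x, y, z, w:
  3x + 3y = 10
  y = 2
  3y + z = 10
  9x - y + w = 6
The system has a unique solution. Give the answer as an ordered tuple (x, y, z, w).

Form the augmented matrix and row-reduce:
  [ 3   3  0  0  |  10 ]
  [ 0   1  0  0  |   2 ]
  [ 0   3  1  0  |  10 ]
  [ 9  -1  0  1  |   6 ]
R1 ← 1/3·R1
  [ 1   1  0  0  |  10/3 ]
  [ 0   1  0  0  |     2 ]
  [ 0   3  1  0  |    10 ]
  [ 9  -1  0  1  |     6 ]
R4 ← R4 − 9·R1
  [ 1    1  0  0  |  10/3 ]
  [ 0    1  0  0  |     2 ]
  [ 0    3  1  0  |    10 ]
  [ 0  -10  0  1  |   -24 ]
R3 ← R3 − 3·R2
  [ 1    1  0  0  |  10/3 ]
  [ 0    1  0  0  |     2 ]
  [ 0    0  1  0  |     4 ]
  [ 0  -10  0  1  |   -24 ]
R4 ← R4 + 10·R2
  [ 1  1  0  0  |  10/3 ]
  [ 0  1  0  0  |     2 ]
  [ 0  0  1  0  |     4 ]
  [ 0  0  0  1  |    -4 ]
R1 ← R1 − R2
  [ 1  0  0  0  |  4/3 ]
  [ 0  1  0  0  |    2 ]
  [ 0  0  1  0  |    4 ]
  [ 0  0  0  1  |   -4 ]
Reading off the last column: x = 4/3, y = 2, z = 4, w = -4.

(4/3, 2, 4, -4)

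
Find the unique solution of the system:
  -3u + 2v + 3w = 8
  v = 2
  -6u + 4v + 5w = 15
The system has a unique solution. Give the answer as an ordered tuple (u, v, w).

Form the augmented matrix and row-reduce:
  [ -3  2  3  |   8 ]
  [  0  1  0  |   2 ]
  [ -6  4  5  |  15 ]
Multiply R1 by -1/3.
  [  1  -2/3  -1  |  -8/3 ]
  [  0     1   0  |     2 ]
  [ -6     4   5  |    15 ]
Add 6 times R1 to R3.
  [ 1  -2/3  -1  |  -8/3 ]
  [ 0     1   0  |     2 ]
  [ 0     0  -1  |    -1 ]
Multiply R3 by -1.
  [ 1  -2/3  -1  |  -8/3 ]
  [ 0     1   0  |     2 ]
  [ 0     0   1  |     1 ]
Add R3 to R1.
  [ 1  -2/3  0  |  -5/3 ]
  [ 0     1  0  |     2 ]
  [ 0     0  1  |     1 ]
Add 2/3 times R2 to R1.
  [ 1  0  0  |  -1/3 ]
  [ 0  1  0  |     2 ]
  [ 0  0  1  |     1 ]
Reading off the last column: u = -1/3, v = 2, w = 1.

(-1/3, 2, 1)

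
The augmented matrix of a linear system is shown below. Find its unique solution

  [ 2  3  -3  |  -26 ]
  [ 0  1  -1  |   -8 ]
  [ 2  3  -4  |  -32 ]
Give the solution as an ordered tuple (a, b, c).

R1 := 1/2·R1
R3 := R3 − 2·R1
R3 := -1·R3
R2 := R2 + R3
R1 := R1 + 3/2·R3
R1 := R1 − 3/2·R2
Reading off the last column: a = -1, b = -2, c = 6.

(-1, -2, 6)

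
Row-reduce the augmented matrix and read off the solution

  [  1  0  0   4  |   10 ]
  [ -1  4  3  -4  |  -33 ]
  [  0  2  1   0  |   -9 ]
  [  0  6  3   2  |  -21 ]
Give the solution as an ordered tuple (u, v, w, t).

(-2, -2, -5, 3)

r2 := r2 + r1
  [ 1  0  0  4  |   10 ]
  [ 0  4  3  0  |  -23 ]
  [ 0  2  1  0  |   -9 ]
  [ 0  6  3  2  |  -21 ]
r2 := 1/4·r2
  [ 1  0    0  4  |     10 ]
  [ 0  1  3/4  0  |  -23/4 ]
  [ 0  2    1  0  |     -9 ]
  [ 0  6    3  2  |    -21 ]
r3 := r3 − 2·r2
  [ 1  0     0  4  |     10 ]
  [ 0  1   3/4  0  |  -23/4 ]
  [ 0  0  -1/2  0  |    5/2 ]
  [ 0  6     3  2  |    -21 ]
r4 := r4 − 6·r2
  [ 1  0     0  4  |     10 ]
  [ 0  1   3/4  0  |  -23/4 ]
  [ 0  0  -1/2  0  |    5/2 ]
  [ 0  0  -3/2  2  |   27/2 ]
r3 := -2·r3
  [ 1  0     0  4  |     10 ]
  [ 0  1   3/4  0  |  -23/4 ]
  [ 0  0     1  0  |     -5 ]
  [ 0  0  -3/2  2  |   27/2 ]
r4 := r4 + 3/2·r3
  [ 1  0    0  4  |     10 ]
  [ 0  1  3/4  0  |  -23/4 ]
  [ 0  0    1  0  |     -5 ]
  [ 0  0    0  2  |      6 ]
r4 := 1/2·r4
  [ 1  0    0  4  |     10 ]
  [ 0  1  3/4  0  |  -23/4 ]
  [ 0  0    1  0  |     -5 ]
  [ 0  0    0  1  |      3 ]
r1 := r1 − 4·r4
  [ 1  0    0  0  |     -2 ]
  [ 0  1  3/4  0  |  -23/4 ]
  [ 0  0    1  0  |     -5 ]
  [ 0  0    0  1  |      3 ]
r2 := r2 − 3/4·r3
  [ 1  0  0  0  |  -2 ]
  [ 0  1  0  0  |  -2 ]
  [ 0  0  1  0  |  -5 ]
  [ 0  0  0  1  |   3 ]
Reading off the last column: u = -2, v = -2, w = -5, t = 3.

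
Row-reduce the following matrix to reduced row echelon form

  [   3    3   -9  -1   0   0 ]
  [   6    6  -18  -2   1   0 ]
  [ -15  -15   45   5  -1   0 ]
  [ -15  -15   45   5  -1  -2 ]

Multiply R1 by 1/3.
  [   1    1   -3  -1/3   0   0 ]
  [   6    6  -18    -2   1   0 ]
  [ -15  -15   45     5  -1   0 ]
  [ -15  -15   45     5  -1  -2 ]
Subtract 6 times R1 from R2.
  [   1    1  -3  -1/3   0   0 ]
  [   0    0   0     0   1   0 ]
  [ -15  -15  45     5  -1   0 ]
  [ -15  -15  45     5  -1  -2 ]
Add 15 times R1 to R3.
  [   1    1  -3  -1/3   0   0 ]
  [   0    0   0     0   1   0 ]
  [   0    0   0     0  -1   0 ]
  [ -15  -15  45     5  -1  -2 ]
Add 15 times R1 to R4.
  [ 1  1  -3  -1/3   0   0 ]
  [ 0  0   0     0   1   0 ]
  [ 0  0   0     0  -1   0 ]
  [ 0  0   0     0  -1  -2 ]
Add R2 to R3.
  [ 1  1  -3  -1/3   0   0 ]
  [ 0  0   0     0   1   0 ]
  [ 0  0   0     0   0   0 ]
  [ 0  0   0     0  -1  -2 ]
Add R2 to R4.
  [ 1  1  -3  -1/3  0   0 ]
  [ 0  0   0     0  1   0 ]
  [ 0  0   0     0  0   0 ]
  [ 0  0   0     0  0  -2 ]
Swap R3 and R4.
  [ 1  1  -3  -1/3  0   0 ]
  [ 0  0   0     0  1   0 ]
  [ 0  0   0     0  0  -2 ]
  [ 0  0   0     0  0   0 ]
Multiply R3 by -1/2.
  [ 1  1  -3  -1/3  0  0 ]
  [ 0  0   0     0  1  0 ]
  [ 0  0   0     0  0  1 ]
  [ 0  0   0     0  0  0 ]

[[1, 1, -3, -1/3, 0, 0], [0, 0, 0, 0, 1, 0], [0, 0, 0, 0, 0, 1], [0, 0, 0, 0, 0, 0]]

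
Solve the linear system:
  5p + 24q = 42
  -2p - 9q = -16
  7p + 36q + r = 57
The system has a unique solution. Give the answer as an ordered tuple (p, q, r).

(2, 4/3, -5)

Form the augmented matrix and row-reduce:
  [  5  24  0  |   42 ]
  [ -2  -9  0  |  -16 ]
  [  7  36  1  |   57 ]
r1 → 1/5·r1
  [  1  24/5  0  |  42/5 ]
  [ -2    -9  0  |   -16 ]
  [  7    36  1  |    57 ]
r2 → r2 + 2·r1
  [ 1  24/5  0  |  42/5 ]
  [ 0   3/5  0  |   4/5 ]
  [ 7    36  1  |    57 ]
r3 → r3 − 7·r1
  [ 1  24/5  0  |  42/5 ]
  [ 0   3/5  0  |   4/5 ]
  [ 0  12/5  1  |  -9/5 ]
r2 → 5/3·r2
  [ 1  24/5  0  |  42/5 ]
  [ 0     1  0  |   4/3 ]
  [ 0  12/5  1  |  -9/5 ]
r3 → r3 − 12/5·r2
  [ 1  24/5  0  |  42/5 ]
  [ 0     1  0  |   4/3 ]
  [ 0     0  1  |    -5 ]
r1 → r1 − 24/5·r2
  [ 1  0  0  |    2 ]
  [ 0  1  0  |  4/3 ]
  [ 0  0  1  |   -5 ]
Reading off the last column: p = 2, q = 4/3, r = -5.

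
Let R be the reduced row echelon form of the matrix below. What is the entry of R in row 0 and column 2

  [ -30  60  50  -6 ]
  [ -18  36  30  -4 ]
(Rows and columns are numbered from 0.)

-5/3

R1 := -1/30·R1
  [   1  -2  -5/3  1/5 ]
  [ -18  36    30   -4 ]
R2 := R2 + 18·R1
  [ 1  -2  -5/3   1/5 ]
  [ 0   0     0  -2/5 ]
R2 := -5/2·R2
  [ 1  -2  -5/3  1/5 ]
  [ 0   0     0    1 ]
R1 := R1 − 1/5·R2
  [ 1  -2  -5/3  0 ]
  [ 0   0     0  1 ]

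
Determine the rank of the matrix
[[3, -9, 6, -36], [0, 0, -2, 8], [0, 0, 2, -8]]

rank = 2

ρ1 ← 1/3·ρ1
ρ2 ← -1/2·ρ2
ρ3 ← ρ3 − 2·ρ2
ρ1 ← ρ1 − 2·ρ2
The reduced form has 2 nonzero rows.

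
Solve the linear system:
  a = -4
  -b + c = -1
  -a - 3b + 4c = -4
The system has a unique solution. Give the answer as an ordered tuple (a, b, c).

Form the augmented matrix and row-reduce:
  [  1   0  0  |  -4 ]
  [  0  -1  1  |  -1 ]
  [ -1  -3  4  |  -4 ]
R3 -> R3 + R1
  [ 1   0  0  |  -4 ]
  [ 0  -1  1  |  -1 ]
  [ 0  -3  4  |  -8 ]
R2 -> -1·R2
  [ 1   0   0  |  -4 ]
  [ 0   1  -1  |   1 ]
  [ 0  -3   4  |  -8 ]
R3 -> R3 + 3·R2
  [ 1  0   0  |  -4 ]
  [ 0  1  -1  |   1 ]
  [ 0  0   1  |  -5 ]
R2 -> R2 + R3
  [ 1  0  0  |  -4 ]
  [ 0  1  0  |  -4 ]
  [ 0  0  1  |  -5 ]
Reading off the last column: a = -4, b = -4, c = -5.

(-4, -4, -5)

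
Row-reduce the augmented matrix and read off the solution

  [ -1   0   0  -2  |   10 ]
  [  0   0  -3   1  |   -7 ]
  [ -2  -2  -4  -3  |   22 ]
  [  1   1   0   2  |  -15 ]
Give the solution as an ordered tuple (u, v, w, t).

R1 := -1·R1
R3 := R3 + 2·R1
R4 := R4 − R1
R2 <-> R3
R2 := -1/2·R2
R4 := R4 − R2
R3 := -1/3·R3
R4 := R4 + 2·R3
R4 := -6·R4
R3 := R3 + 1/3·R4
R2 := R2 + 1/2·R4
R1 := R1 − 2·R4
R2 := R2 − 2·R3
Reading off the last column: u = -2, v = -5, w = 1, t = -4.

(-2, -5, 1, -4)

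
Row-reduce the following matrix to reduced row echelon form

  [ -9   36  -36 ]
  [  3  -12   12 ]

[[1, -4, 4], [0, 0, 0]]

r1 → -1/9·r1
  [ 1   -4   4 ]
  [ 3  -12  12 ]
r2 → r2 − 3·r1
  [ 1  -4  4 ]
  [ 0   0  0 ]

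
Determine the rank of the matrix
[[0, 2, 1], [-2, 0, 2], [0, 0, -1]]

rank = 3

Swap r1 and r2.
  [ -2  0   2 ]
  [  0  2   1 ]
  [  0  0  -1 ]
Multiply r1 by -1/2.
  [ 1  0  -1 ]
  [ 0  2   1 ]
  [ 0  0  -1 ]
Multiply r2 by 1/2.
  [ 1  0   -1 ]
  [ 0  1  1/2 ]
  [ 0  0   -1 ]
Multiply r3 by -1.
  [ 1  0   -1 ]
  [ 0  1  1/2 ]
  [ 0  0    1 ]
Subtract 1/2 times r3 from r2.
  [ 1  0  -1 ]
  [ 0  1   0 ]
  [ 0  0   1 ]
Add r3 to r1.
  [ 1  0  0 ]
  [ 0  1  0 ]
  [ 0  0  1 ]
The reduced form has 3 nonzero rows.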